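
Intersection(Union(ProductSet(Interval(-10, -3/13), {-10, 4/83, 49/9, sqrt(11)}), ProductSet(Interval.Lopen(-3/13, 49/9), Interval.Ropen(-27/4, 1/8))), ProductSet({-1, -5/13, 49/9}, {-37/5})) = EmptySet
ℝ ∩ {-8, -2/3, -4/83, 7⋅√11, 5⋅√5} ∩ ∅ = ∅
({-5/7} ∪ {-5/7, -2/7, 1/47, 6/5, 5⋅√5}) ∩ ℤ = ∅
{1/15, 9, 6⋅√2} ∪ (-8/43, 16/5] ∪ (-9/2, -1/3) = (-9/2, -1/3) ∪ (-8/43, 16/5] ∪ {9, 6⋅√2}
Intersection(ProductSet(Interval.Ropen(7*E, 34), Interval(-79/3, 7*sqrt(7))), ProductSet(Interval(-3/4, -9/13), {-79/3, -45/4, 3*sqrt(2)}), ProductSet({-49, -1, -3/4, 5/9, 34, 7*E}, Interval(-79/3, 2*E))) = EmptySet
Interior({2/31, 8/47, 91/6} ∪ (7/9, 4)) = (7/9, 4)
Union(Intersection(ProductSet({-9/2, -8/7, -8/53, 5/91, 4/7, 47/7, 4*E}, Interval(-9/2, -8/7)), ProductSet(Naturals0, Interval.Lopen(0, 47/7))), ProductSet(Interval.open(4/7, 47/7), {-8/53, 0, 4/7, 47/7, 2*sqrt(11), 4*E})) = ProductSet(Interval.open(4/7, 47/7), {-8/53, 0, 4/7, 47/7, 2*sqrt(11), 4*E})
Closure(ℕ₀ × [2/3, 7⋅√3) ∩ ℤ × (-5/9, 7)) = ℕ₀ × [2/3, 7]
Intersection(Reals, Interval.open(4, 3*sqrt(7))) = Interval.open(4, 3*sqrt(7))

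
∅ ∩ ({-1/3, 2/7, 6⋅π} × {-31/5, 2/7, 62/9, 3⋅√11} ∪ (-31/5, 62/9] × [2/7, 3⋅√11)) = ∅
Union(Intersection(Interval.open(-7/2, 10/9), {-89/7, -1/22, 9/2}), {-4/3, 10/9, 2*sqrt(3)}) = {-4/3, -1/22, 10/9, 2*sqrt(3)}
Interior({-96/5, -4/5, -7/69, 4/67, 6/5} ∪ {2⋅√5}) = ∅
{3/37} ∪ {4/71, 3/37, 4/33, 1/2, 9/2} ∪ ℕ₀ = ℕ₀ ∪ {4/71, 3/37, 4/33, 1/2, 9/2}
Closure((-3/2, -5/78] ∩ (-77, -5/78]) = [-3/2, -5/78]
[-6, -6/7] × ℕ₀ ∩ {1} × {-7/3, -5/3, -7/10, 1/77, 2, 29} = ∅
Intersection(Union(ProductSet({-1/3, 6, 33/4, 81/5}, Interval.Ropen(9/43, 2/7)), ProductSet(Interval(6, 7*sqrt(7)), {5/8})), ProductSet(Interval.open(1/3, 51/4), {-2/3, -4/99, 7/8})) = EmptySet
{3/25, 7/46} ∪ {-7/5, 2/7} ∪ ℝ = ℝ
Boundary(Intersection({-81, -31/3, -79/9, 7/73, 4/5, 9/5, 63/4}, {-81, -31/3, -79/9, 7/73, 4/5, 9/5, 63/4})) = {-81, -31/3, -79/9, 7/73, 4/5, 9/5, 63/4}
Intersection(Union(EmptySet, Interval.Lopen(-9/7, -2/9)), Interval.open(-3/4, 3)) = Interval.Lopen(-3/4, -2/9)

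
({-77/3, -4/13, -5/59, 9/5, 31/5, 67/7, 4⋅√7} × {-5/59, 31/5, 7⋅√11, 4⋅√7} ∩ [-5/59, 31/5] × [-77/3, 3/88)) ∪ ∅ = {-5/59, 9/5, 31/5} × {-5/59}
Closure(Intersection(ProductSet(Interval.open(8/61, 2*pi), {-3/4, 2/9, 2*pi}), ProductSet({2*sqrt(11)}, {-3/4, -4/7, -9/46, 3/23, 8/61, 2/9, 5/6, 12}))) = EmptySet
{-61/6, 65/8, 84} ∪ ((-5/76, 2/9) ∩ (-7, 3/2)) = {-61/6, 65/8, 84} ∪ (-5/76, 2/9)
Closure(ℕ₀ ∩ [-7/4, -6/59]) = ∅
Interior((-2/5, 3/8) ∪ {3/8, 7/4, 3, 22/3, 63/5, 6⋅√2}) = (-2/5, 3/8)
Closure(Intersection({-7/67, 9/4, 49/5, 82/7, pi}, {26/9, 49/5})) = {49/5}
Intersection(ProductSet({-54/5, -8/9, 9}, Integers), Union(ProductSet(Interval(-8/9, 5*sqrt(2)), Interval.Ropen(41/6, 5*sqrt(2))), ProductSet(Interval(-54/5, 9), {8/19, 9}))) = Union(ProductSet({-8/9}, Range(7, 8, 1)), ProductSet({-54/5, -8/9, 9}, {9}))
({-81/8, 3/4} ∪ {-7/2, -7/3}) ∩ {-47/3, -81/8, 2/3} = {-81/8}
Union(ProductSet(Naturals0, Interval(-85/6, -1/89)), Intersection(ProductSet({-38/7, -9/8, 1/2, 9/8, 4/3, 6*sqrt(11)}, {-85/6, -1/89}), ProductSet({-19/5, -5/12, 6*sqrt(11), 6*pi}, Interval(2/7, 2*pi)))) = ProductSet(Naturals0, Interval(-85/6, -1/89))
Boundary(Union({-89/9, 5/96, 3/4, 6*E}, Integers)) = Union({-89/9, 5/96, 3/4, 6*E}, Integers)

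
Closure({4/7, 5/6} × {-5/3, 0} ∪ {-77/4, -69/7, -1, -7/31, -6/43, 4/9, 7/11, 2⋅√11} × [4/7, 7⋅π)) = ({4/7, 5/6} × {-5/3, 0}) ∪ ({-77/4, -69/7, -1, -7/31, -6/43, 4/9, 7/11, 2⋅√11} × [4/7, 7⋅π])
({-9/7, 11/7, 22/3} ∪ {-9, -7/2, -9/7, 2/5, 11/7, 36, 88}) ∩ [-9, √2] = {-9, -7/2, -9/7, 2/5}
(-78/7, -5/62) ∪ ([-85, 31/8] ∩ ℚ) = [-78/7, -5/62] ∪ (ℚ ∩ [-85, 31/8])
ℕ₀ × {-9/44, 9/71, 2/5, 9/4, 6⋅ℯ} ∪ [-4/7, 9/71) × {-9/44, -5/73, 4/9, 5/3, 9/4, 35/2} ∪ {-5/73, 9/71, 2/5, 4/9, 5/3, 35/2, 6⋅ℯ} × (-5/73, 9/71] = (ℕ₀ × {-9/44, 9/71, 2/5, 9/4, 6⋅ℯ}) ∪ ([-4/7, 9/71) × {-9/44, -5/73, 4/9, 5/3, 9/4, 35/2}) ∪ ({-5/73, 9/71, 2/5, 4/9, 5/3, 35/2, 6⋅ℯ} × (-5/73, 9/71])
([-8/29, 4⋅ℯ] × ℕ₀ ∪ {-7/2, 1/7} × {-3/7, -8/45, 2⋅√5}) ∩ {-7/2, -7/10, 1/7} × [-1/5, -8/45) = ∅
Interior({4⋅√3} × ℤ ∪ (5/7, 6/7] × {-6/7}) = ∅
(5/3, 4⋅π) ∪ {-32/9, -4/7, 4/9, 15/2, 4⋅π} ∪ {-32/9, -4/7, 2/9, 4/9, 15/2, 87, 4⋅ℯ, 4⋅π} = {-32/9, -4/7, 2/9, 4/9, 87} ∪ (5/3, 4⋅π]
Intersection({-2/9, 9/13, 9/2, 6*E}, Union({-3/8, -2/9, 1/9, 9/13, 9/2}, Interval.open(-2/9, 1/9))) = {-2/9, 9/13, 9/2}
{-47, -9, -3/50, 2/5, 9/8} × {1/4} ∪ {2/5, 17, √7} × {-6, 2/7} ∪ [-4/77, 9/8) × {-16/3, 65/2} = ({-47, -9, -3/50, 2/5, 9/8} × {1/4}) ∪ ([-4/77, 9/8) × {-16/3, 65/2}) ∪ ({2/5, 17, √7} × {-6, 2/7})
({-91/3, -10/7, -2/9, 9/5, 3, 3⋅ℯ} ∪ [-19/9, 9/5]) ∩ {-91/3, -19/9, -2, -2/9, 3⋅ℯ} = {-91/3, -19/9, -2, -2/9, 3⋅ℯ}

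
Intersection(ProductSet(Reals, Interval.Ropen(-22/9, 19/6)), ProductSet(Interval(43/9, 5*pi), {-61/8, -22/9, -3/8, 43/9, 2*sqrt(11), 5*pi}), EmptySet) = EmptySet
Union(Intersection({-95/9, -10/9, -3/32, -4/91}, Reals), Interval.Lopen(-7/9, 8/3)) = Union({-95/9, -10/9}, Interval.Lopen(-7/9, 8/3))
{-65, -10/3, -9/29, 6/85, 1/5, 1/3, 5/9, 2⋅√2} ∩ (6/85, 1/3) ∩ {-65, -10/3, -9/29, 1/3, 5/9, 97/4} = ∅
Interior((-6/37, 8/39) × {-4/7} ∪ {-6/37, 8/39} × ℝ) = ∅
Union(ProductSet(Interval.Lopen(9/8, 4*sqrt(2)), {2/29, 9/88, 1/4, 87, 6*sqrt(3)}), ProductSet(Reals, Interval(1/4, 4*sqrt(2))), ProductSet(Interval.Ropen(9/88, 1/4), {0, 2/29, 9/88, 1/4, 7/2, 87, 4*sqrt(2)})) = Union(ProductSet(Interval.Ropen(9/88, 1/4), {0, 2/29, 9/88, 1/4, 7/2, 87, 4*sqrt(2)}), ProductSet(Interval.Lopen(9/8, 4*sqrt(2)), {2/29, 9/88, 1/4, 87, 6*sqrt(3)}), ProductSet(Reals, Interval(1/4, 4*sqrt(2))))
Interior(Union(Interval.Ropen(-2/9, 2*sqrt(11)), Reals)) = Interval(-oo, oo)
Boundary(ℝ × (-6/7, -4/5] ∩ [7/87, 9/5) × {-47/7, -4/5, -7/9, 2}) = [7/87, 9/5] × {-4/5}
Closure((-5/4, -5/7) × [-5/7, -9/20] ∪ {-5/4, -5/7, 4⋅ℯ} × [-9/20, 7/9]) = ([-5/4, -5/7] × [-5/7, -9/20]) ∪ ({-5/4, -5/7, 4⋅ℯ} × [-9/20, 7/9])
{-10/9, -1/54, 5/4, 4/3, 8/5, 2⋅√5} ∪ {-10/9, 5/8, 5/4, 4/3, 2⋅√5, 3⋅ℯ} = {-10/9, -1/54, 5/8, 5/4, 4/3, 8/5, 2⋅√5, 3⋅ℯ}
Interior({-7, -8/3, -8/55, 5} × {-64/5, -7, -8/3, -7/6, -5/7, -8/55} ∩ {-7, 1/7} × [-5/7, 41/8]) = ∅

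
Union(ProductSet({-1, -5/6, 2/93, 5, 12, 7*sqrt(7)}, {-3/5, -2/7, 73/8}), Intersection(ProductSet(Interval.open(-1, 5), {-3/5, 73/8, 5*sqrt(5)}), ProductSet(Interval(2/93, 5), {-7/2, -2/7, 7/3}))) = ProductSet({-1, -5/6, 2/93, 5, 12, 7*sqrt(7)}, {-3/5, -2/7, 73/8})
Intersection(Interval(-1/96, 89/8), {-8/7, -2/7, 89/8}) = {89/8}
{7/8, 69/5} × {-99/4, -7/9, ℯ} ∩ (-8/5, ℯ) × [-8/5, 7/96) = {7/8} × {-7/9}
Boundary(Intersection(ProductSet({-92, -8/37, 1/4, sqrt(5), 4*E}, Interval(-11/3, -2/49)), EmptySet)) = EmptySet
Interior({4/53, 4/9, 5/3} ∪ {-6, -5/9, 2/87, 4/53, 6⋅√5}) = ∅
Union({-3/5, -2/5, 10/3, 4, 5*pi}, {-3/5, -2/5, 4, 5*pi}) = {-3/5, -2/5, 10/3, 4, 5*pi}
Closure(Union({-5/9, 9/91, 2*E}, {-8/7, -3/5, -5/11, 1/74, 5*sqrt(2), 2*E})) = {-8/7, -3/5, -5/9, -5/11, 1/74, 9/91, 5*sqrt(2), 2*E}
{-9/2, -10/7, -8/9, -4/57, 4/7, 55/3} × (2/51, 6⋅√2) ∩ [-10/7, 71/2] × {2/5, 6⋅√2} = {-10/7, -8/9, -4/57, 4/7, 55/3} × {2/5}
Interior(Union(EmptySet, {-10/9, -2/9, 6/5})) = EmptySet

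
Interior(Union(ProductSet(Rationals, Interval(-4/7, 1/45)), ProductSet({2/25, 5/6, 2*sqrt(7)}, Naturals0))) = EmptySet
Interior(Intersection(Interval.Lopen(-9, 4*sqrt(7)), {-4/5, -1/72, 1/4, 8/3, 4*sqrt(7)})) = EmptySet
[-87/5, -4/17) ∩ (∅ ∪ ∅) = ∅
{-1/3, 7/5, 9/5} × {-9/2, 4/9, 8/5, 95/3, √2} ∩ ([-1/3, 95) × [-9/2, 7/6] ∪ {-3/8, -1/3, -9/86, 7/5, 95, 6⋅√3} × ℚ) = ({-1/3, 7/5, 9/5} × {-9/2, 4/9}) ∪ ({-1/3, 7/5} × {-9/2, 4/9, 8/5, 95/3})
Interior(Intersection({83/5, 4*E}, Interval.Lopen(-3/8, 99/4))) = EmptySet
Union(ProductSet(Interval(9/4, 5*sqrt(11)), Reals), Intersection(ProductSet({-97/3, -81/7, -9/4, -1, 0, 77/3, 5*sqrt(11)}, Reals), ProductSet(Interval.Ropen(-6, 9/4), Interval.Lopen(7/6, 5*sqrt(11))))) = Union(ProductSet({-9/4, -1, 0}, Interval.Lopen(7/6, 5*sqrt(11))), ProductSet(Interval(9/4, 5*sqrt(11)), Reals))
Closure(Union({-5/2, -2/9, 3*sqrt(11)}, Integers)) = Union({-5/2, -2/9, 3*sqrt(11)}, Integers)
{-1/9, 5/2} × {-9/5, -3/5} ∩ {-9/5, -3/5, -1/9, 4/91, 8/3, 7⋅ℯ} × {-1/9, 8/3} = ∅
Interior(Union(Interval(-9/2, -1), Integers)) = Union(Complement(Integers, Union(Complement(Integers, Interval.open(-9/2, -1)), {-9/2})), Complement(Interval.Lopen(-9/2, -1), Complement(Integers, Interval.open(-9/2, -1))), Complement(Range(-4, 0, 1), Complement(Integers, Interval.open(-9/2, -1))), Complement(Range(-4, 0, 1), Union(Complement(Integers, Interval.open(-9/2, -1)), {-9/2})))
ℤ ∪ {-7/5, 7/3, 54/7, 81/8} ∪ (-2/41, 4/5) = ℤ ∪ {-7/5, 7/3, 54/7, 81/8} ∪ (-2/41, 4/5)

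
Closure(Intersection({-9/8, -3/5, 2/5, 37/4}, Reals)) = {-9/8, -3/5, 2/5, 37/4}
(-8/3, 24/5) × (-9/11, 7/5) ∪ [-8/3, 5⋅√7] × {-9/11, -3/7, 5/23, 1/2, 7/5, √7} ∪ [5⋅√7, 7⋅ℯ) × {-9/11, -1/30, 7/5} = ((-8/3, 24/5) × (-9/11, 7/5)) ∪ ([5⋅√7, 7⋅ℯ) × {-9/11, -1/30, 7/5}) ∪ ([-8/3, 5⋅√7] × {-9/11, -3/7, 5/23, 1/2, 7/5, √7})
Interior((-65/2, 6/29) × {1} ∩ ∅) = ∅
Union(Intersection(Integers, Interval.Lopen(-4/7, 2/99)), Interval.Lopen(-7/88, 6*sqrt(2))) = Union(Interval.Lopen(-7/88, 6*sqrt(2)), Range(0, 1, 1))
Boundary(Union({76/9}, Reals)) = EmptySet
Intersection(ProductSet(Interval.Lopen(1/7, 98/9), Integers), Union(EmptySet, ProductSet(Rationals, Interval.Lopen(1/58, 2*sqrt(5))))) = ProductSet(Intersection(Interval.Lopen(1/7, 98/9), Rationals), Range(1, 5, 1))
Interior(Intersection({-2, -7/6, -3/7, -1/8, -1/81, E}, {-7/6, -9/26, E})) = EmptySet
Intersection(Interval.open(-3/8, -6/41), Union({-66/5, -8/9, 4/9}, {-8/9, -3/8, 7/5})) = EmptySet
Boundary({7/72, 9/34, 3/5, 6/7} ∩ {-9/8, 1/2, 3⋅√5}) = ∅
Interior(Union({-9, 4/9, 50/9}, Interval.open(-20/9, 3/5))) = Interval.open(-20/9, 3/5)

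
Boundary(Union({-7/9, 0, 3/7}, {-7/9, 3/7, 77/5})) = {-7/9, 0, 3/7, 77/5}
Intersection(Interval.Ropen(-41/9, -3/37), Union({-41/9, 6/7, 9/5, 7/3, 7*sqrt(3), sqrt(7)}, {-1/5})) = {-41/9, -1/5}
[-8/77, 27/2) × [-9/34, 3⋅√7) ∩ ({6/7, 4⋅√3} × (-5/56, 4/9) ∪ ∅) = {6/7, 4⋅√3} × (-5/56, 4/9)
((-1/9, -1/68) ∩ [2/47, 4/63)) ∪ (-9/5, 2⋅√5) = (-9/5, 2⋅√5)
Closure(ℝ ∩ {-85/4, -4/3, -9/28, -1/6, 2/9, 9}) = {-85/4, -4/3, -9/28, -1/6, 2/9, 9}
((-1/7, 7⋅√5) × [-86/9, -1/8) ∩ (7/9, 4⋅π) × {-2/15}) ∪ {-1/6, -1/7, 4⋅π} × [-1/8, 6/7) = ((7/9, 4⋅π) × {-2/15}) ∪ ({-1/6, -1/7, 4⋅π} × [-1/8, 6/7))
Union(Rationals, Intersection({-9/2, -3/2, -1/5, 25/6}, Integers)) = Rationals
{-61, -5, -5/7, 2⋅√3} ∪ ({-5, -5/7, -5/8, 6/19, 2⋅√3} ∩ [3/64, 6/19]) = {-61, -5, -5/7, 6/19, 2⋅√3}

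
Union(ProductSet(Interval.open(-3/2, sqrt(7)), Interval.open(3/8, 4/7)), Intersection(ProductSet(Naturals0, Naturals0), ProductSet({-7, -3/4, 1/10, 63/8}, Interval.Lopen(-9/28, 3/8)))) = ProductSet(Interval.open(-3/2, sqrt(7)), Interval.open(3/8, 4/7))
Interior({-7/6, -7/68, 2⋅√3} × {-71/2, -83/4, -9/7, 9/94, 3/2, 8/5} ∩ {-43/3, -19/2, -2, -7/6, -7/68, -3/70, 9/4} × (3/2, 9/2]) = ∅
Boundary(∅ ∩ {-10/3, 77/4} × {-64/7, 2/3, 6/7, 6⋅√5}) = ∅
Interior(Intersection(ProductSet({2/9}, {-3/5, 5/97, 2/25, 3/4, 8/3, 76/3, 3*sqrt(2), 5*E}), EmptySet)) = EmptySet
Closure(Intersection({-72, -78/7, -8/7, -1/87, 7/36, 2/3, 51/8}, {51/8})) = {51/8}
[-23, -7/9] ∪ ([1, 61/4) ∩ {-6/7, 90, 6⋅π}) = [-23, -7/9]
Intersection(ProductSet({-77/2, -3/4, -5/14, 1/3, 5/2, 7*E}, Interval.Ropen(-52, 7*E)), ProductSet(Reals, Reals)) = ProductSet({-77/2, -3/4, -5/14, 1/3, 5/2, 7*E}, Interval.Ropen(-52, 7*E))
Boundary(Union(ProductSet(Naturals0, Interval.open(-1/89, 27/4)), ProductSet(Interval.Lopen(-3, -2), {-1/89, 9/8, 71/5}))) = Union(ProductSet(Interval(-3, -2), {-1/89, 9/8, 71/5}), ProductSet(Naturals0, Interval(-1/89, 27/4)))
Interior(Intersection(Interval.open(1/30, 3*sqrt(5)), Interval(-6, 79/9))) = Interval.open(1/30, 3*sqrt(5))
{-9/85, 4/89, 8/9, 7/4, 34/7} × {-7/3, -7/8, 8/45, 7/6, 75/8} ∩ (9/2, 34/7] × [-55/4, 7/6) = {34/7} × {-7/3, -7/8, 8/45}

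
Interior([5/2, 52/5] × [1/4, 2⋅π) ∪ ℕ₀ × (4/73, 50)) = (({3, 4, …, 10} \ ℕ₀ \ (5/2, 52/5)) ∪ ((5/2, 52/5) \ ℕ₀ \ (5/2, 52/5)) ∪ (ℕ₀ \ ({5/2, 52/5} ∪ (ℕ₀ \ (5/2, 52/5)))) ∪ (ℕ₀ \ ([5/2, 52/5] ∪ (ℕ₀ \ (5/2, 52/5)))) ∪ ({3, 4, …, 10} \ ({5/2, 52/5} ∪ (ℕ₀ \ (5/2, 52/5))))) × (1/4, 2⋅π)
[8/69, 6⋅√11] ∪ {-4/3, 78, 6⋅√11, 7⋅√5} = {-4/3, 78} ∪ [8/69, 6⋅√11]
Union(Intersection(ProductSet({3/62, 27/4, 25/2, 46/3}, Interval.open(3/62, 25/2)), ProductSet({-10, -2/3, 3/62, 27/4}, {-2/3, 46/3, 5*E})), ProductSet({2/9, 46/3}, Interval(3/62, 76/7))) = ProductSet({2/9, 46/3}, Interval(3/62, 76/7))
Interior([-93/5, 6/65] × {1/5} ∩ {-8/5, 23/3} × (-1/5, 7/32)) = ∅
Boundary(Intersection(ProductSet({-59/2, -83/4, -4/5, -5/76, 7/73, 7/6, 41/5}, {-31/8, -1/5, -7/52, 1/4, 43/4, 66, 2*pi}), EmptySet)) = EmptySet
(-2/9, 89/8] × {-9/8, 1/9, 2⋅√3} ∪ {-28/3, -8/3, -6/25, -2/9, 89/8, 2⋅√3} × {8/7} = ({-28/3, -8/3, -6/25, -2/9, 89/8, 2⋅√3} × {8/7}) ∪ ((-2/9, 89/8] × {-9/8, 1/9, 2⋅√3})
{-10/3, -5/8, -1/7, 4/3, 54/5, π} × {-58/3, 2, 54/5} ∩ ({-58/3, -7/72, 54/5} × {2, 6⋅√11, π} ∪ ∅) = {54/5} × {2}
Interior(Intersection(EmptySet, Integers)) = EmptySet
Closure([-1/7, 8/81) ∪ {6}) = [-1/7, 8/81] ∪ {6}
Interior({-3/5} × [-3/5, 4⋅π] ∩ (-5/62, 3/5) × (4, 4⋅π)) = ∅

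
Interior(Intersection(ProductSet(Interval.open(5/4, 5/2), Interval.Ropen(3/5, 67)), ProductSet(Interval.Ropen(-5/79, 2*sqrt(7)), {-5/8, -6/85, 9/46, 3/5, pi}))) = EmptySet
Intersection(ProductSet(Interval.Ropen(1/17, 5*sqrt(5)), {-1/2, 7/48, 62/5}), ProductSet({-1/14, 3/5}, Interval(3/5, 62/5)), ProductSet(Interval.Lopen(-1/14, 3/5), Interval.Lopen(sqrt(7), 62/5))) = ProductSet({3/5}, {62/5})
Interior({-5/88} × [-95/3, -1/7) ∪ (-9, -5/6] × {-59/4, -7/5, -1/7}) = ∅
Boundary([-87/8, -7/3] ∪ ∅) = {-87/8, -7/3}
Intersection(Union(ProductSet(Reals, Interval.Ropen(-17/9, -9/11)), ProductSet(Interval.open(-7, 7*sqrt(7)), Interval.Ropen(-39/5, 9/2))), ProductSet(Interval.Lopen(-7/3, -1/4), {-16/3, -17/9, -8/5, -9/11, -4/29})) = ProductSet(Interval.Lopen(-7/3, -1/4), {-16/3, -17/9, -8/5, -9/11, -4/29})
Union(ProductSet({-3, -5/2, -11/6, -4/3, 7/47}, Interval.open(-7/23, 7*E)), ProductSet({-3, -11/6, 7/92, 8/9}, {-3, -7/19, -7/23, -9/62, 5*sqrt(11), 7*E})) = Union(ProductSet({-3, -11/6, 7/92, 8/9}, {-3, -7/19, -7/23, -9/62, 5*sqrt(11), 7*E}), ProductSet({-3, -5/2, -11/6, -4/3, 7/47}, Interval.open(-7/23, 7*E)))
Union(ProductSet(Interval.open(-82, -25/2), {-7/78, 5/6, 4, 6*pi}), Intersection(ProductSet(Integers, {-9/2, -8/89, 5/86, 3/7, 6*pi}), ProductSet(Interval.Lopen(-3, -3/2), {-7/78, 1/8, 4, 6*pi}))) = Union(ProductSet(Interval.open(-82, -25/2), {-7/78, 5/6, 4, 6*pi}), ProductSet(Range(-2, -1, 1), {6*pi}))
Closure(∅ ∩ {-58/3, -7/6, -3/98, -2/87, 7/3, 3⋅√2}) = ∅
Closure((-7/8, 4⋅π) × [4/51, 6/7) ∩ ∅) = ∅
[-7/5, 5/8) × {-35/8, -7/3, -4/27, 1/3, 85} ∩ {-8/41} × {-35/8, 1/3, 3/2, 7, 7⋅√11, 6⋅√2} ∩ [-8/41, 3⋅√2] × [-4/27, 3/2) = {-8/41} × {1/3}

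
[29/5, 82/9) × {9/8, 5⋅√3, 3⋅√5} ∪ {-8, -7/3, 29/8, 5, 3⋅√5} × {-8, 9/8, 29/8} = ({-8, -7/3, 29/8, 5, 3⋅√5} × {-8, 9/8, 29/8}) ∪ ([29/5, 82/9) × {9/8, 5⋅√3, 3⋅√5})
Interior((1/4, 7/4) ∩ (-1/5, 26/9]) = (1/4, 7/4)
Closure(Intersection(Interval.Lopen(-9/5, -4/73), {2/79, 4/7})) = EmptySet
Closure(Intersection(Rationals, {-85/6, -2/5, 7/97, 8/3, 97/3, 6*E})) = {-85/6, -2/5, 7/97, 8/3, 97/3}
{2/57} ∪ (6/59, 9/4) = {2/57} ∪ (6/59, 9/4)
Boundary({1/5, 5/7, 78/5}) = {1/5, 5/7, 78/5}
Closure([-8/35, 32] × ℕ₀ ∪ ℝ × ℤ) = ℝ × ℤ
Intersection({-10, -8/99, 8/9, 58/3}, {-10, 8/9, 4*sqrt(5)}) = {-10, 8/9}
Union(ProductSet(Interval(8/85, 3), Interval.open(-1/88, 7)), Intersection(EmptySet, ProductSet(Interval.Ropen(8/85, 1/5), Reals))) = ProductSet(Interval(8/85, 3), Interval.open(-1/88, 7))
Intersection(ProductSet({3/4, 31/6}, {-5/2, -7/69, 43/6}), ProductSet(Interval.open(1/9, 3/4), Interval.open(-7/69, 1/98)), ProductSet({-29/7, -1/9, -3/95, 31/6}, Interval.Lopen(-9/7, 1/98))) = EmptySet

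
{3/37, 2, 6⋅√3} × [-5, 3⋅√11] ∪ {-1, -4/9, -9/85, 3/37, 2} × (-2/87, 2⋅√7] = ({-1, -4/9, -9/85, 3/37, 2} × (-2/87, 2⋅√7]) ∪ ({3/37, 2, 6⋅√3} × [-5, 3⋅√11])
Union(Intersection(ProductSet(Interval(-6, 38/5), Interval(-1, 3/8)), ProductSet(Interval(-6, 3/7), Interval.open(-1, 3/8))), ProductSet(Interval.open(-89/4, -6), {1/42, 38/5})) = Union(ProductSet(Interval.open(-89/4, -6), {1/42, 38/5}), ProductSet(Interval(-6, 3/7), Interval.open(-1, 3/8)))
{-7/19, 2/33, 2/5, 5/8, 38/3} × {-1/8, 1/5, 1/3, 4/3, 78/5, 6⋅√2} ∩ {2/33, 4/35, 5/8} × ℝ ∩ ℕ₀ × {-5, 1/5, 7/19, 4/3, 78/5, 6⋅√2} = ∅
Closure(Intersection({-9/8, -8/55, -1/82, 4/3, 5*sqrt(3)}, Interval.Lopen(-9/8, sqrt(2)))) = {-8/55, -1/82, 4/3}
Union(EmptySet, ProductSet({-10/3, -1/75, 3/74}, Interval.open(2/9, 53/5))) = ProductSet({-10/3, -1/75, 3/74}, Interval.open(2/9, 53/5))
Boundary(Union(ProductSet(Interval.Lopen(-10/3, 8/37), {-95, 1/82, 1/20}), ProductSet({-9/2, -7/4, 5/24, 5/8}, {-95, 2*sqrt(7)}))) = Union(ProductSet({-9/2, -7/4, 5/24, 5/8}, {-95, 2*sqrt(7)}), ProductSet(Interval(-10/3, 8/37), {-95, 1/82, 1/20}))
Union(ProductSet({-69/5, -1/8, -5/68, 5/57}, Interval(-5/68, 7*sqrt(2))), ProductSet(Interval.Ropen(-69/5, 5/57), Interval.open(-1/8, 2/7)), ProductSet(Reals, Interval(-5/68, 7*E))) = Union(ProductSet(Interval.Ropen(-69/5, 5/57), Interval.open(-1/8, 2/7)), ProductSet(Reals, Interval(-5/68, 7*E)))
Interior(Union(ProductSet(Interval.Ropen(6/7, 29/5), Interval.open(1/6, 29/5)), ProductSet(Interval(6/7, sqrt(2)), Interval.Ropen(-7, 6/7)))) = Union(ProductSet(Interval.open(6/7, 29/5), Interval.open(1/6, 29/5)), ProductSet(Interval.open(6/7, sqrt(2)), Interval.open(-7, 6/7)))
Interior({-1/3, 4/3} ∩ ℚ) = ∅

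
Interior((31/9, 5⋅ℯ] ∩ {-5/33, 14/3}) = ∅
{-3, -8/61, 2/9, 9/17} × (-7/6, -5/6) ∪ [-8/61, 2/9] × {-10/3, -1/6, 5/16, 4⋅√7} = ({-3, -8/61, 2/9, 9/17} × (-7/6, -5/6)) ∪ ([-8/61, 2/9] × {-10/3, -1/6, 5/16, 4⋅√7})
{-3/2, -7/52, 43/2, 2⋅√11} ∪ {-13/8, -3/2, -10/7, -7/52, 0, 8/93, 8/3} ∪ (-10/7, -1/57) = {-13/8, -3/2, 0, 8/93, 8/3, 43/2, 2⋅√11} ∪ [-10/7, -1/57)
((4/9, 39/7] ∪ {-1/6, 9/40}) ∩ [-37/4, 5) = {-1/6, 9/40} ∪ (4/9, 5)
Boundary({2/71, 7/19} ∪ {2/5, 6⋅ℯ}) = {2/71, 7/19, 2/5, 6⋅ℯ}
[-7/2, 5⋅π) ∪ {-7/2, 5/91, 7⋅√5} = [-7/2, 5⋅π)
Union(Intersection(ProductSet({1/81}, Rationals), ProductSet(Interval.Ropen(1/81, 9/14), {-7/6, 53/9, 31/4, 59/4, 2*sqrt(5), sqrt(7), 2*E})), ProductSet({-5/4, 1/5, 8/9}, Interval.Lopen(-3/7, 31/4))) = Union(ProductSet({1/81}, {-7/6, 53/9, 31/4, 59/4}), ProductSet({-5/4, 1/5, 8/9}, Interval.Lopen(-3/7, 31/4)))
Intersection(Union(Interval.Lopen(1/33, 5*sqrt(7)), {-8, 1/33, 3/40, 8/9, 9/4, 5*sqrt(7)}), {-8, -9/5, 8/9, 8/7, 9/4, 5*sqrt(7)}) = {-8, 8/9, 8/7, 9/4, 5*sqrt(7)}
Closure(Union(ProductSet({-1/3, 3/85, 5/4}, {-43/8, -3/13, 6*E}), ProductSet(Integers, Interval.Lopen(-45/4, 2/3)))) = Union(ProductSet({-1/3, 3/85, 5/4}, {-43/8, -3/13, 6*E}), ProductSet(Integers, Interval(-45/4, 2/3)))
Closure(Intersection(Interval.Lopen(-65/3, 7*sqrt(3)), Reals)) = Interval(-65/3, 7*sqrt(3))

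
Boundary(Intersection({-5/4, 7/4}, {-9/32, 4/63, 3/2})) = EmptySet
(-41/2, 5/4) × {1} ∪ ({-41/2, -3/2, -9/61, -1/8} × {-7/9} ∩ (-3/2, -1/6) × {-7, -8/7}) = (-41/2, 5/4) × {1}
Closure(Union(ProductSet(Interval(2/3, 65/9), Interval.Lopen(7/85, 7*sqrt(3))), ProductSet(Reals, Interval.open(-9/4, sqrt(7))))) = Union(ProductSet(Interval(2/3, 65/9), Interval.Lopen(7/85, 7*sqrt(3))), ProductSet(Reals, Interval.Ropen(-9/4, sqrt(7))), ProductSet(Union(Interval(-oo, 2/3), Interval(65/9, oo)), {-9/4, sqrt(7)}))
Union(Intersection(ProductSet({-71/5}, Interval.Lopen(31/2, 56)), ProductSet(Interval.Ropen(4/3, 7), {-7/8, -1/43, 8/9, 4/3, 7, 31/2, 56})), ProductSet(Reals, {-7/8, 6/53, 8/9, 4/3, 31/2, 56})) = ProductSet(Reals, {-7/8, 6/53, 8/9, 4/3, 31/2, 56})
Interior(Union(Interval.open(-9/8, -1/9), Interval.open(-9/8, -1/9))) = Interval.open(-9/8, -1/9)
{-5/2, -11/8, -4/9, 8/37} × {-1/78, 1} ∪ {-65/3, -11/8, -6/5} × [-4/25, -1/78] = ({-5/2, -11/8, -4/9, 8/37} × {-1/78, 1}) ∪ ({-65/3, -11/8, -6/5} × [-4/25, -1/78])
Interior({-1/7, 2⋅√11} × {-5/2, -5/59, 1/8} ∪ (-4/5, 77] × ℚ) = ∅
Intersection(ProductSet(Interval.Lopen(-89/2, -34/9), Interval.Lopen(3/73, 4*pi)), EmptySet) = EmptySet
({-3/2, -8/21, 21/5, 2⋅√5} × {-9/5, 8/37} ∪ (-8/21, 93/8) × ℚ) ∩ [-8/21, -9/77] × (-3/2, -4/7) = (-8/21, -9/77] × (ℚ ∩ (-3/2, -4/7))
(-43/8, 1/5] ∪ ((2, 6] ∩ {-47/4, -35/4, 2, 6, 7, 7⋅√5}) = (-43/8, 1/5] ∪ {6}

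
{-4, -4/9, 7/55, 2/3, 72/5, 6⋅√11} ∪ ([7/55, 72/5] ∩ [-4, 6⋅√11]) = {-4, -4/9, 6⋅√11} ∪ [7/55, 72/5]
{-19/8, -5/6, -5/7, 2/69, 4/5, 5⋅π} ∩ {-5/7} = {-5/7}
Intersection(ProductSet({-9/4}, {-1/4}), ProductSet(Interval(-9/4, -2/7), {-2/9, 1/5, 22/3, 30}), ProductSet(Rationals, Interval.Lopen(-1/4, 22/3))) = EmptySet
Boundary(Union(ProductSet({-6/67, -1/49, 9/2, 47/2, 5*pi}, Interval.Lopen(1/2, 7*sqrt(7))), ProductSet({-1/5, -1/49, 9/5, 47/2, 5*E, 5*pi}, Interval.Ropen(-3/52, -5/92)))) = Union(ProductSet({-6/67, -1/49, 9/2, 47/2, 5*pi}, Interval(1/2, 7*sqrt(7))), ProductSet({-1/5, -1/49, 9/5, 47/2, 5*E, 5*pi}, Interval(-3/52, -5/92)))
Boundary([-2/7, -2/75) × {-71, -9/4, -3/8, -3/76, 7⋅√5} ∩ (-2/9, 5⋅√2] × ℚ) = [-2/9, -2/75] × {-71, -9/4, -3/8, -3/76}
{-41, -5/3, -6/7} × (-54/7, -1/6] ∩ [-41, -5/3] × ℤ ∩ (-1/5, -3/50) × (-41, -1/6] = ∅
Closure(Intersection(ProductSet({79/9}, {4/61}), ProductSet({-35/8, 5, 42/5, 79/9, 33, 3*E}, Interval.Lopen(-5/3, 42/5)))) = ProductSet({79/9}, {4/61})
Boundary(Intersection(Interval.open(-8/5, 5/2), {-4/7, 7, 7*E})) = {-4/7}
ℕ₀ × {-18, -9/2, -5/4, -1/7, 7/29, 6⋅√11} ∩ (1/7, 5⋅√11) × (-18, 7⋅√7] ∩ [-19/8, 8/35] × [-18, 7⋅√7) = ∅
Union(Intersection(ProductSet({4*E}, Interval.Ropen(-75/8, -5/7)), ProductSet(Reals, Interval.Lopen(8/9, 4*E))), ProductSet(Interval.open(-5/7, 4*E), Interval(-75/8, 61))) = ProductSet(Interval.open(-5/7, 4*E), Interval(-75/8, 61))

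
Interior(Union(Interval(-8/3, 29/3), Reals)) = Interval(-oo, oo)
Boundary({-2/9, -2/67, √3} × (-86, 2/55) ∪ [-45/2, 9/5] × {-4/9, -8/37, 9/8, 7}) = ([-45/2, 9/5] × {-4/9, -8/37, 9/8, 7}) ∪ ({-2/9, -2/67, √3} × [-86, 2/55])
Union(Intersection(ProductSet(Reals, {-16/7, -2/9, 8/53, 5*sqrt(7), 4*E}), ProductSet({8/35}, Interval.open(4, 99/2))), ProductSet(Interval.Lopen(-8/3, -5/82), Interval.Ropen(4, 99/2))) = Union(ProductSet({8/35}, {5*sqrt(7), 4*E}), ProductSet(Interval.Lopen(-8/3, -5/82), Interval.Ropen(4, 99/2)))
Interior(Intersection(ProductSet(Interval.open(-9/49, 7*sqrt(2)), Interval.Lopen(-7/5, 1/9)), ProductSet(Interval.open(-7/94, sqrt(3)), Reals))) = ProductSet(Interval.open(-7/94, sqrt(3)), Interval.open(-7/5, 1/9))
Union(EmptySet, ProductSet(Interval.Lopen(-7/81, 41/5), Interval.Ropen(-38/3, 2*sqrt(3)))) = ProductSet(Interval.Lopen(-7/81, 41/5), Interval.Ropen(-38/3, 2*sqrt(3)))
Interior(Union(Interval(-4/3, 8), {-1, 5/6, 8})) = Interval.open(-4/3, 8)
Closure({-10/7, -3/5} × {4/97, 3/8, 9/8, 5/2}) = {-10/7, -3/5} × {4/97, 3/8, 9/8, 5/2}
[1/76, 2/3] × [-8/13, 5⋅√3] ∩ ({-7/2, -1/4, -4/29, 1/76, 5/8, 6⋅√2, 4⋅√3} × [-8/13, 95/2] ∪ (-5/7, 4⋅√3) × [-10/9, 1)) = ([1/76, 2/3] × [-8/13, 1)) ∪ ({1/76, 5/8} × [-8/13, 5⋅√3])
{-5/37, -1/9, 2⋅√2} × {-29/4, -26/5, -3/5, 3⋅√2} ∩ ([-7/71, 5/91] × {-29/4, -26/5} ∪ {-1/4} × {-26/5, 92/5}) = ∅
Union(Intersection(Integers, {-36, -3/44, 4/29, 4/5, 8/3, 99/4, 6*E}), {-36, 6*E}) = {-36, 6*E}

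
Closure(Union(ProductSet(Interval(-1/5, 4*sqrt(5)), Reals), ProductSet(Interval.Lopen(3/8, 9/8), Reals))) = ProductSet(Interval(-1/5, 4*sqrt(5)), Reals)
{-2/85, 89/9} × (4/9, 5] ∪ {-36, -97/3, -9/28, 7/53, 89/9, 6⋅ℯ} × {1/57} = ({-2/85, 89/9} × (4/9, 5]) ∪ ({-36, -97/3, -9/28, 7/53, 89/9, 6⋅ℯ} × {1/57})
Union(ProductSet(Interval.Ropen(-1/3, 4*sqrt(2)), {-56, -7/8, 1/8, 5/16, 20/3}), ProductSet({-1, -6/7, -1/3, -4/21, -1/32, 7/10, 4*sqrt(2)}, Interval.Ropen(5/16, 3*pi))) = Union(ProductSet({-1, -6/7, -1/3, -4/21, -1/32, 7/10, 4*sqrt(2)}, Interval.Ropen(5/16, 3*pi)), ProductSet(Interval.Ropen(-1/3, 4*sqrt(2)), {-56, -7/8, 1/8, 5/16, 20/3}))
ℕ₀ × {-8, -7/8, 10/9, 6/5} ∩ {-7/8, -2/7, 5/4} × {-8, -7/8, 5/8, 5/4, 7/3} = ∅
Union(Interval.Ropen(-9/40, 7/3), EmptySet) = Interval.Ropen(-9/40, 7/3)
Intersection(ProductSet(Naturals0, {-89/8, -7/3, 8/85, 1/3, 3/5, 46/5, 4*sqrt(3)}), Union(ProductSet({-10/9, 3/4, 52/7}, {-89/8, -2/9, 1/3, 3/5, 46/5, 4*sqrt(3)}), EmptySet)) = EmptySet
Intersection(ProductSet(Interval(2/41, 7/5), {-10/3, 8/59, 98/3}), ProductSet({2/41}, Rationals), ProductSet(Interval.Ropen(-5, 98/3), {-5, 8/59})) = ProductSet({2/41}, {8/59})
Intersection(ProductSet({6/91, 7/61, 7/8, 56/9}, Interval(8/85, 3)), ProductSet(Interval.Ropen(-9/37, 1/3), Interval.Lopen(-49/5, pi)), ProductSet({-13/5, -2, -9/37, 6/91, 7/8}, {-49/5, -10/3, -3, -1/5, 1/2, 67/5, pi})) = ProductSet({6/91}, {1/2})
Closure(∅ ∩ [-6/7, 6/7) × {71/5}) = ∅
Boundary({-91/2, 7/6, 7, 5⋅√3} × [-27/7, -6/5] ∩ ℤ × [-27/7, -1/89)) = {7} × [-27/7, -6/5]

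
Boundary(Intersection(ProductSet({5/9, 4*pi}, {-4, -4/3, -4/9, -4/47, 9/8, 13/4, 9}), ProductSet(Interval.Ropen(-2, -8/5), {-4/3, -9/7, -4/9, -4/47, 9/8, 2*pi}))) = EmptySet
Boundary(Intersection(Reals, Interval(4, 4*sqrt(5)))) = {4, 4*sqrt(5)}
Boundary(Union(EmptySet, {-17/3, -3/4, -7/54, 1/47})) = {-17/3, -3/4, -7/54, 1/47}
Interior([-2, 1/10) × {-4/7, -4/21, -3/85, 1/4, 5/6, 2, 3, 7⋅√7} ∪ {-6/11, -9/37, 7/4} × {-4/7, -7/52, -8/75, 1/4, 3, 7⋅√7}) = ∅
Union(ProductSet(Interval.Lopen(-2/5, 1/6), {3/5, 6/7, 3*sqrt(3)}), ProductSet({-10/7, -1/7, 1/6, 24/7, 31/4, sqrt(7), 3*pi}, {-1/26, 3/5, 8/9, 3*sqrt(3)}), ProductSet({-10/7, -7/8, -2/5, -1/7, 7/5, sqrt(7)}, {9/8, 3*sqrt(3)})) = Union(ProductSet({-10/7, -7/8, -2/5, -1/7, 7/5, sqrt(7)}, {9/8, 3*sqrt(3)}), ProductSet({-10/7, -1/7, 1/6, 24/7, 31/4, sqrt(7), 3*pi}, {-1/26, 3/5, 8/9, 3*sqrt(3)}), ProductSet(Interval.Lopen(-2/5, 1/6), {3/5, 6/7, 3*sqrt(3)}))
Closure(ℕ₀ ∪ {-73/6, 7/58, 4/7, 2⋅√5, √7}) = {-73/6, 7/58, 4/7, 2⋅√5, √7} ∪ ℕ₀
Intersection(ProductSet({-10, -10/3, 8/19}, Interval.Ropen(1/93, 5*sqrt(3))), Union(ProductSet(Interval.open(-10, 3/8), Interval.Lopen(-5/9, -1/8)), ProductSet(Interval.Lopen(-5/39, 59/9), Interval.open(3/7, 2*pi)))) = ProductSet({8/19}, Interval.open(3/7, 2*pi))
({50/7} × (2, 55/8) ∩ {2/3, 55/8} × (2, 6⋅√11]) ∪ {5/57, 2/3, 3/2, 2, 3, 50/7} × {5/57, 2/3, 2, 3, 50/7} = {5/57, 2/3, 3/2, 2, 3, 50/7} × {5/57, 2/3, 2, 3, 50/7}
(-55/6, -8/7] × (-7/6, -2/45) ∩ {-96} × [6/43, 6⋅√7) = ∅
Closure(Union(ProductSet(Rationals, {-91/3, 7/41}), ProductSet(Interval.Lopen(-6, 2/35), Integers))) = Union(ProductSet(Interval(-6, 2/35), Integers), ProductSet(Reals, {-91/3, 7/41}))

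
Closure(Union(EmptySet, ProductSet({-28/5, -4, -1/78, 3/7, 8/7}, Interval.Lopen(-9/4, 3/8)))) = ProductSet({-28/5, -4, -1/78, 3/7, 8/7}, Interval(-9/4, 3/8))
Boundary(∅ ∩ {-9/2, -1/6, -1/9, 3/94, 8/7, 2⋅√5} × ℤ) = ∅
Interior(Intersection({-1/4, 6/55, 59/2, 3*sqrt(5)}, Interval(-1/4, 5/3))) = EmptySet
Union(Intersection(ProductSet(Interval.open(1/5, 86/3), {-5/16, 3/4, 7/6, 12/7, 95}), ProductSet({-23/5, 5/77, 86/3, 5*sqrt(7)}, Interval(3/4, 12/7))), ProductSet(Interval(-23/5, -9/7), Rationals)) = Union(ProductSet({5*sqrt(7)}, {3/4, 7/6, 12/7}), ProductSet(Interval(-23/5, -9/7), Rationals))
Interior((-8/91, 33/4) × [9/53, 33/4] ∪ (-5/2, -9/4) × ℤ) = (-8/91, 33/4) × ((9/53, 33/4) ∪ ((9/53, 33/4) \ ℤ))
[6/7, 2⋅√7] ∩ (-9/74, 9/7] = [6/7, 9/7]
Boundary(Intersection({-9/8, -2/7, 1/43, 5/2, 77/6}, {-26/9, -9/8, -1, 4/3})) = {-9/8}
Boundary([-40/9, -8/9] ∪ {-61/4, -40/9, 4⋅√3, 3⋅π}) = {-61/4, -40/9, -8/9, 4⋅√3, 3⋅π}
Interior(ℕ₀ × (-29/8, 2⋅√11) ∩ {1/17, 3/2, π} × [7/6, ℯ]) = ∅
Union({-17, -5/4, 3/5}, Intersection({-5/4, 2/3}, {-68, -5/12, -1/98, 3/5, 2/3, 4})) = {-17, -5/4, 3/5, 2/3}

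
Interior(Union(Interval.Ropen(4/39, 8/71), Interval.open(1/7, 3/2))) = Union(Interval.open(4/39, 8/71), Interval.open(1/7, 3/2))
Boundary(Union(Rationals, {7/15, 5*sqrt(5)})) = Reals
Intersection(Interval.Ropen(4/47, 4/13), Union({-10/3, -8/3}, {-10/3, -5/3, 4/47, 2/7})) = {4/47, 2/7}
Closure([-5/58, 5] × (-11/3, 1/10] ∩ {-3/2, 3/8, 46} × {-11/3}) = ∅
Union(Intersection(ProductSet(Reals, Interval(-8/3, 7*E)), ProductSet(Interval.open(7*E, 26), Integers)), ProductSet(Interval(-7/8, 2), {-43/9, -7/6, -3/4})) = Union(ProductSet(Interval(-7/8, 2), {-43/9, -7/6, -3/4}), ProductSet(Interval.open(7*E, 26), Range(-2, 20, 1)))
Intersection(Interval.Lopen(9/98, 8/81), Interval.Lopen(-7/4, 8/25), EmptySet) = EmptySet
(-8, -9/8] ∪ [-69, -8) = [-69, -8) ∪ (-8, -9/8]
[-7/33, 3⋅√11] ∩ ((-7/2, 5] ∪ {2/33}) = [-7/33, 5]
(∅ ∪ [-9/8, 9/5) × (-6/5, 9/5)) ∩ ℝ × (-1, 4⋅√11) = [-9/8, 9/5) × (-1, 9/5)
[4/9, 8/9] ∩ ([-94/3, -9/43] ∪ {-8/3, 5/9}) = {5/9}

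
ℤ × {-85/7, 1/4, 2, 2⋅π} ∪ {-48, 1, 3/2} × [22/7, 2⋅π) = (ℤ × {-85/7, 1/4, 2, 2⋅π}) ∪ ({-48, 1, 3/2} × [22/7, 2⋅π))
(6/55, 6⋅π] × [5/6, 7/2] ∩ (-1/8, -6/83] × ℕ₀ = ∅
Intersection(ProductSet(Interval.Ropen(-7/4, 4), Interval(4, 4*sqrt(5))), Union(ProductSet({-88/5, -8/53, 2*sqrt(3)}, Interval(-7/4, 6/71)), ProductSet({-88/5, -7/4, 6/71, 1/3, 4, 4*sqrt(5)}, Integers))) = ProductSet({-7/4, 6/71, 1/3}, Range(4, 9, 1))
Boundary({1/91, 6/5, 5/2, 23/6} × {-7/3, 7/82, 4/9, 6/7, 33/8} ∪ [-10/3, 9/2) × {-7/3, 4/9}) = ([-10/3, 9/2] × {-7/3, 4/9}) ∪ ({1/91, 6/5, 5/2, 23/6} × {-7/3, 7/82, 4/9, 6/7, 33/8})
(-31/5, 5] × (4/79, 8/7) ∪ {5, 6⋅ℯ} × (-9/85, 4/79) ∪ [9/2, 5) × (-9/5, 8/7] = ({5, 6⋅ℯ} × (-9/85, 4/79)) ∪ ((-31/5, 5] × (4/79, 8/7)) ∪ ([9/2, 5) × (-9/5, 8/7])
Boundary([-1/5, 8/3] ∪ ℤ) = {-1/5, 8/3} ∪ (ℤ \ (-1/5, 8/3))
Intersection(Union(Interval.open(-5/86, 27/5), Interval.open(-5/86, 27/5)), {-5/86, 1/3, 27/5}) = {1/3}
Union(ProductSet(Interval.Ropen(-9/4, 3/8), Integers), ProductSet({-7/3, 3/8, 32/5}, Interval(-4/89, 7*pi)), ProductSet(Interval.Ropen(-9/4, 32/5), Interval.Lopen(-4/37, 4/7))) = Union(ProductSet({-7/3, 3/8, 32/5}, Interval(-4/89, 7*pi)), ProductSet(Interval.Ropen(-9/4, 3/8), Integers), ProductSet(Interval.Ropen(-9/4, 32/5), Interval.Lopen(-4/37, 4/7)))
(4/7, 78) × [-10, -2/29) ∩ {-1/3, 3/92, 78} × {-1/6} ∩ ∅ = ∅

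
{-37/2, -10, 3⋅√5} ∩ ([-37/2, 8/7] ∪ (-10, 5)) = {-37/2, -10}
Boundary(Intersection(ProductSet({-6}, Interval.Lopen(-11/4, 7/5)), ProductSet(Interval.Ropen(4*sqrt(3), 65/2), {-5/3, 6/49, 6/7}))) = EmptySet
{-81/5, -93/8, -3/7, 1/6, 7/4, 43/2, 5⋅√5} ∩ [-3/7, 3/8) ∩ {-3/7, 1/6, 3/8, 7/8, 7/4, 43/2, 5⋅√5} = {-3/7, 1/6}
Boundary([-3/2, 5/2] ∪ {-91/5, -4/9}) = {-91/5, -3/2, 5/2}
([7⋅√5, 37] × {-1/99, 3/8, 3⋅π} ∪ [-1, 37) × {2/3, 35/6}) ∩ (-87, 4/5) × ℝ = [-1, 4/5) × {2/3, 35/6}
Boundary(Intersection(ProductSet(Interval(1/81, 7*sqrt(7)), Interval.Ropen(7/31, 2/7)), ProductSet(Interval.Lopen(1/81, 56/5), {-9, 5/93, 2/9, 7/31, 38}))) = ProductSet(Interval(1/81, 56/5), {7/31})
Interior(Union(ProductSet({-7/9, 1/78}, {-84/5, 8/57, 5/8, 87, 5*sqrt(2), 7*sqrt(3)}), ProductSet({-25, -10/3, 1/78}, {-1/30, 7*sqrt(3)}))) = EmptySet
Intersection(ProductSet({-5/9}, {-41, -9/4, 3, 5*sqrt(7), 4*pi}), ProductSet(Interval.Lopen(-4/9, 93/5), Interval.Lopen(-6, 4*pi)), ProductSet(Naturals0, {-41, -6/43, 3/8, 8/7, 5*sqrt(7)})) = EmptySet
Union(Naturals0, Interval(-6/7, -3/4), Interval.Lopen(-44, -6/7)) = Union(Interval.Lopen(-44, -3/4), Naturals0)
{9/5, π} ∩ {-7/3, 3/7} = ∅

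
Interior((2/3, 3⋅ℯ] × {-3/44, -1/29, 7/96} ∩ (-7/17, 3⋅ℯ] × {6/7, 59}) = ∅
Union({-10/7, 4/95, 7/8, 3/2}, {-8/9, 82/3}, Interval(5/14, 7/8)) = Union({-10/7, -8/9, 4/95, 3/2, 82/3}, Interval(5/14, 7/8))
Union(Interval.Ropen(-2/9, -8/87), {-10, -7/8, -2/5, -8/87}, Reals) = Interval(-oo, oo)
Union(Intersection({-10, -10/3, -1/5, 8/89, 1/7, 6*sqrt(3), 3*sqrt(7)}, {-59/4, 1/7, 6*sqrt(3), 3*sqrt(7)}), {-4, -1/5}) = {-4, -1/5, 1/7, 6*sqrt(3), 3*sqrt(7)}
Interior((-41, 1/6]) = (-41, 1/6)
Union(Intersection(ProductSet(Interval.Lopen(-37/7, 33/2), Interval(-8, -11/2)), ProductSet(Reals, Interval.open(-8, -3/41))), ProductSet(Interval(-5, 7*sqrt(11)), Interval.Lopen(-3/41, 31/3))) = Union(ProductSet(Interval.Lopen(-37/7, 33/2), Interval.Lopen(-8, -11/2)), ProductSet(Interval(-5, 7*sqrt(11)), Interval.Lopen(-3/41, 31/3)))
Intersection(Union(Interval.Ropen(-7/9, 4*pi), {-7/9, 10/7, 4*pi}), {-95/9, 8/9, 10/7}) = {8/9, 10/7}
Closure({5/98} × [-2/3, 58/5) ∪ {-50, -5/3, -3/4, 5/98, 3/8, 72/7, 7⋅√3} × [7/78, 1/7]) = ({5/98} × [-2/3, 58/5]) ∪ ({-50, -5/3, -3/4, 5/98, 3/8, 72/7, 7⋅√3} × [7/78, 1/7])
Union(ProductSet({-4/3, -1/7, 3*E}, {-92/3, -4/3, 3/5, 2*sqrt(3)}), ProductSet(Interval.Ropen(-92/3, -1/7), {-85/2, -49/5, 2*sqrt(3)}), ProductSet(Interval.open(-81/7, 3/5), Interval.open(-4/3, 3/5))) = Union(ProductSet({-4/3, -1/7, 3*E}, {-92/3, -4/3, 3/5, 2*sqrt(3)}), ProductSet(Interval.Ropen(-92/3, -1/7), {-85/2, -49/5, 2*sqrt(3)}), ProductSet(Interval.open(-81/7, 3/5), Interval.open(-4/3, 3/5)))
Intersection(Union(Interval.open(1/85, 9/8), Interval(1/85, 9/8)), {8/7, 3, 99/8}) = EmptySet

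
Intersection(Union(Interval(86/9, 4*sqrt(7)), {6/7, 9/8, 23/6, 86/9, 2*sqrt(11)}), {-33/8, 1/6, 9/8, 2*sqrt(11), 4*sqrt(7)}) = {9/8, 2*sqrt(11), 4*sqrt(7)}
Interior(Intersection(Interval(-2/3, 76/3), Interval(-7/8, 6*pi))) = Interval.open(-2/3, 6*pi)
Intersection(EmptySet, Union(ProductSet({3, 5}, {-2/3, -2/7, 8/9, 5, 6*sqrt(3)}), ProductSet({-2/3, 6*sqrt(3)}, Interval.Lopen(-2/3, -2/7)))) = EmptySet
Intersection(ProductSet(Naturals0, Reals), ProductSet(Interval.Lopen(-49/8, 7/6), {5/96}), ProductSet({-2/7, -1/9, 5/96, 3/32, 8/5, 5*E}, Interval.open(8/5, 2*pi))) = EmptySet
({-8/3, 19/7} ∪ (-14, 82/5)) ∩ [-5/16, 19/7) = [-5/16, 19/7)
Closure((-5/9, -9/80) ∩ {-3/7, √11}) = {-3/7}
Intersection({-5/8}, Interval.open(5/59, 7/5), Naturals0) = EmptySet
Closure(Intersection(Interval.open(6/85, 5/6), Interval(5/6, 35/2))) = EmptySet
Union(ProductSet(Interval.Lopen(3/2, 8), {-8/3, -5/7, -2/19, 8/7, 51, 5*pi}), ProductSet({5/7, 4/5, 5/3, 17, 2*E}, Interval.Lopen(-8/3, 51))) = Union(ProductSet({5/7, 4/5, 5/3, 17, 2*E}, Interval.Lopen(-8/3, 51)), ProductSet(Interval.Lopen(3/2, 8), {-8/3, -5/7, -2/19, 8/7, 51, 5*pi}))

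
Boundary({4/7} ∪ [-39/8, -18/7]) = {-39/8, -18/7, 4/7}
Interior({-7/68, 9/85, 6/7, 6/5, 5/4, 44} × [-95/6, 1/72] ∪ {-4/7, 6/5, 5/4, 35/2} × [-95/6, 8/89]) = ∅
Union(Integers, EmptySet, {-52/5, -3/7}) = Union({-52/5, -3/7}, Integers)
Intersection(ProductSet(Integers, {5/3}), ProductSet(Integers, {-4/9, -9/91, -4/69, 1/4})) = EmptySet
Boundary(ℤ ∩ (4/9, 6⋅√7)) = {1, 2, …, 15}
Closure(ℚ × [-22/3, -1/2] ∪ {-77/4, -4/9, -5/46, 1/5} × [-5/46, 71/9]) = (ℝ × [-22/3, -1/2]) ∪ ({-77/4, -4/9, -5/46, 1/5} × [-5/46, 71/9])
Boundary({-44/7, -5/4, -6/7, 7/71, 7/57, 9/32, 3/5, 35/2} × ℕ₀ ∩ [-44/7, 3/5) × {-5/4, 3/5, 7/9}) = ∅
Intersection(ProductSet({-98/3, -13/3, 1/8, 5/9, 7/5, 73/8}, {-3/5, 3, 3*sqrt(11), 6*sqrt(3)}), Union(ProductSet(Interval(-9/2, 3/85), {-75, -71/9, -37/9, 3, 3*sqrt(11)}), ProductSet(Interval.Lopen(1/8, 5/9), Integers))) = Union(ProductSet({-13/3}, {3, 3*sqrt(11)}), ProductSet({5/9}, {3}))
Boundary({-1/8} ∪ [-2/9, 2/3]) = {-2/9, 2/3}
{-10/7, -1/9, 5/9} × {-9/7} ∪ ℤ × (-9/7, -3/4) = ({-10/7, -1/9, 5/9} × {-9/7}) ∪ (ℤ × (-9/7, -3/4))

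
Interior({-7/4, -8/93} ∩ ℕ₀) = ∅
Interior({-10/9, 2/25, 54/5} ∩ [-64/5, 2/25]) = ∅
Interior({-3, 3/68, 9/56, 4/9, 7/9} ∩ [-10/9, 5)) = ∅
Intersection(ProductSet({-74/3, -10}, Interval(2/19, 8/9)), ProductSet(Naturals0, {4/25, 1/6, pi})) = EmptySet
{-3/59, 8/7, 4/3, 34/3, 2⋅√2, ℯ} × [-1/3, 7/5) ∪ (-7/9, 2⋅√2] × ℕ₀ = ((-7/9, 2⋅√2] × ℕ₀) ∪ ({-3/59, 8/7, 4/3, 34/3, 2⋅√2, ℯ} × [-1/3, 7/5))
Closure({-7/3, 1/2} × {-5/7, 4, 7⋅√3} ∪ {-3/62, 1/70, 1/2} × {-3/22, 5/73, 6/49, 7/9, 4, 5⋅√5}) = ({-7/3, 1/2} × {-5/7, 4, 7⋅√3}) ∪ ({-3/62, 1/70, 1/2} × {-3/22, 5/73, 6/49, 7/9, 4, 5⋅√5})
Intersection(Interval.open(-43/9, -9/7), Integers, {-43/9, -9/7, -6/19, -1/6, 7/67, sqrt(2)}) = EmptySet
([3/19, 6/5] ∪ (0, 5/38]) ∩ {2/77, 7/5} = {2/77}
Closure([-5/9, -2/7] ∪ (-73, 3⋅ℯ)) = [-73, 3⋅ℯ]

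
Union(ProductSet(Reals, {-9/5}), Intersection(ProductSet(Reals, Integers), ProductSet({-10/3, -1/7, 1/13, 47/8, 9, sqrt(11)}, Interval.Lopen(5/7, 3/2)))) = Union(ProductSet({-10/3, -1/7, 1/13, 47/8, 9, sqrt(11)}, Range(1, 2, 1)), ProductSet(Reals, {-9/5}))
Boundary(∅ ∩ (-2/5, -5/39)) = ∅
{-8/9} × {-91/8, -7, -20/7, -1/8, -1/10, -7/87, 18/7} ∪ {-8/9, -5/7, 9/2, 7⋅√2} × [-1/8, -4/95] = ({-8/9} × {-91/8, -7, -20/7, -1/8, -1/10, -7/87, 18/7}) ∪ ({-8/9, -5/7, 9/2, 7⋅√2} × [-1/8, -4/95])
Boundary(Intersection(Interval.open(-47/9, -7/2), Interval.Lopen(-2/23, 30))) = EmptySet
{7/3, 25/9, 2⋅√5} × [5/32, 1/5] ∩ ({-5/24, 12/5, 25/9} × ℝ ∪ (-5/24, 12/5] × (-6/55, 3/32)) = {25/9} × [5/32, 1/5]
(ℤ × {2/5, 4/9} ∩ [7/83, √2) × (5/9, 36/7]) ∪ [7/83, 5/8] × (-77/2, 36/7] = [7/83, 5/8] × (-77/2, 36/7]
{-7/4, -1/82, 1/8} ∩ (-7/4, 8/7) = {-1/82, 1/8}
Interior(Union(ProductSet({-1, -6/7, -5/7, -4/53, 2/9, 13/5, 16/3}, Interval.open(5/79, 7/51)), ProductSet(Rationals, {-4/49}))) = EmptySet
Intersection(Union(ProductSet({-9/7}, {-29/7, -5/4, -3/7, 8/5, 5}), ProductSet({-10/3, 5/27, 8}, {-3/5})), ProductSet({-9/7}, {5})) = ProductSet({-9/7}, {5})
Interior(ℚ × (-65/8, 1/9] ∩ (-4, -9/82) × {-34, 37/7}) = ∅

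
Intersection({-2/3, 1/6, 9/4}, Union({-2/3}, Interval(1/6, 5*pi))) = {-2/3, 1/6, 9/4}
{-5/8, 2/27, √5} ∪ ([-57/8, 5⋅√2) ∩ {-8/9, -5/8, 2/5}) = {-8/9, -5/8, 2/27, 2/5, √5}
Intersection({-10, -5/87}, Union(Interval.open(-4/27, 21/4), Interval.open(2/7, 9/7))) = {-5/87}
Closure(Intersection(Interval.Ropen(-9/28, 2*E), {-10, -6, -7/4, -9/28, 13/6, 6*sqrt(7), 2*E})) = {-9/28, 13/6}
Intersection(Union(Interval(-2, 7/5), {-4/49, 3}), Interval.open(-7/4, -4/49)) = Interval.open(-7/4, -4/49)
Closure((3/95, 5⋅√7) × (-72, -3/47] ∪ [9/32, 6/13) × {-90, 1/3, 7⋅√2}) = ({3/95, 5⋅√7} × [-72, -3/47]) ∪ ([3/95, 5⋅√7] × {-72, -3/47}) ∪ ([9/32, 6/13] × {-90, 1/3, 7⋅√2}) ∪ ((3/95, 5⋅√7) × (-72, -3/47])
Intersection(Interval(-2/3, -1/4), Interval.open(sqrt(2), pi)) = EmptySet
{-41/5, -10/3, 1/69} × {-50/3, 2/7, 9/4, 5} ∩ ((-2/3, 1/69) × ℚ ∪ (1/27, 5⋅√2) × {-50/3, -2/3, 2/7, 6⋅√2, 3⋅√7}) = ∅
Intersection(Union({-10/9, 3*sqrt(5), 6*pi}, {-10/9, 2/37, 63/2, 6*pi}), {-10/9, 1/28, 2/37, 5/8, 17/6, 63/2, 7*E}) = {-10/9, 2/37, 63/2}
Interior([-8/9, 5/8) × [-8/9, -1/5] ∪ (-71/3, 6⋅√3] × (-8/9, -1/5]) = (-71/3, 6⋅√3) × (-8/9, -1/5)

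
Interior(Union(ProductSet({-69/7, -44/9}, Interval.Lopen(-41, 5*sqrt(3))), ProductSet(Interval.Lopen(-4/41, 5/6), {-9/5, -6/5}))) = EmptySet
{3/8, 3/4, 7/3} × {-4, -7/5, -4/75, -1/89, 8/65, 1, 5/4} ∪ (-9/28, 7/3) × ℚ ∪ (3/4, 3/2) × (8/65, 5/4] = ((-9/28, 7/3) × ℚ) ∪ ((3/4, 3/2) × (8/65, 5/4]) ∪ ({3/8, 3/4, 7/3} × {-4, -7/5, -4/75, -1/89, 8/65, 1, 5/4})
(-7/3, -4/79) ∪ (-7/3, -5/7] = (-7/3, -4/79)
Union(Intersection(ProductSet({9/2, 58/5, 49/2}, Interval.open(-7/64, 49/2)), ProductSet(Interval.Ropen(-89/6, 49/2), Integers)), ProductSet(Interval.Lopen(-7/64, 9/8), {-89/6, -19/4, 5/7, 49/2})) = Union(ProductSet({9/2, 58/5}, Range(0, 25, 1)), ProductSet(Interval.Lopen(-7/64, 9/8), {-89/6, -19/4, 5/7, 49/2}))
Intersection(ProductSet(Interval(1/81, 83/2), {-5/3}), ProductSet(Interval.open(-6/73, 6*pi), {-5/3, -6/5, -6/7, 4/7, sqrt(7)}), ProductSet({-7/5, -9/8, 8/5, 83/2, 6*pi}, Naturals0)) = EmptySet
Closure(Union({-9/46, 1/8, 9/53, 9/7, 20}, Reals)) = Reals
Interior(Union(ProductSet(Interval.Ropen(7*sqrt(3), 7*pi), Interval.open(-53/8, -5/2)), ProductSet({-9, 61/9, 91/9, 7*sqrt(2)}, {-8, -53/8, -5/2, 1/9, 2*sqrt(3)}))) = ProductSet(Interval.open(7*sqrt(3), 7*pi), Interval.open(-53/8, -5/2))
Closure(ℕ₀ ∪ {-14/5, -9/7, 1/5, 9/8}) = {-14/5, -9/7, 1/5, 9/8} ∪ ℕ₀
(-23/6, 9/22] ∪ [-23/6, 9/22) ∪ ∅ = [-23/6, 9/22]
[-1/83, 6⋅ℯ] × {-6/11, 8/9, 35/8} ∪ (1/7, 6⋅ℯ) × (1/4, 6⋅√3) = ([-1/83, 6⋅ℯ] × {-6/11, 8/9, 35/8}) ∪ ((1/7, 6⋅ℯ) × (1/4, 6⋅√3))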